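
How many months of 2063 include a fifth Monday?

A month has five Mondays exactly when Monday falls within its first (length − 28) days.
Jan: 31 days, starts Mon → 5 of Mon, Tue, Wed ✓
Feb: 28 days, starts Thu → 5 of (none)
Mar: 31 days, starts Thu → 5 of Thu, Fri, Sat
Apr: 30 days, starts Sun → 5 of Sun, Mon ✓
May: 31 days, starts Tue → 5 of Tue, Wed, Thu
Jun: 30 days, starts Fri → 5 of Fri, Sat
Jul: 31 days, starts Sun → 5 of Sun, Mon, Tue ✓
Aug: 31 days, starts Wed → 5 of Wed, Thu, Fri
Sep: 30 days, starts Sat → 5 of Sat, Sun
Oct: 31 days, starts Mon → 5 of Mon, Tue, Wed ✓
Nov: 30 days, starts Thu → 5 of Thu, Fri
Dec: 31 days, starts Sat → 5 of Sat, Sun, Mon ✓
Months with five Mondays: Jan, Apr, Jul, Oct, Dec.

5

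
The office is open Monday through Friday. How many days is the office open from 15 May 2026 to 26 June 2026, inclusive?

31 weekdays

15 May 2026 is a Friday.
That's 43 days from start to end, counting both.
43 = 7 × 6 + 1, so there are 6 full weeks plus 1 extra day.
Each full week contributes 5 weekdays (Mon–Fri): 6 × 5 = 30.
The 1 extra day is Fri — 1 of them qualifies.
Total: 30 + 1 = 31.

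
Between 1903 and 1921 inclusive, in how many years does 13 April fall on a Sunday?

2

Day of week of April 13 in each year:
1903: Mon, 1904: Wed, 1905: Thu, 1906: Fri, 1907: Sat, 1908: Mon, 1909: Tue, 1910: Wed, 1911: Thu, 1912: Sat, 1913: Sun ✓, 1914: Mon, 1915: Tue, 1916: Thu, 1917: Fri, 1918: Sat, 1919: Sun ✓, 1920: Tue, 1921: Wed
Sundays: 1913, 1919.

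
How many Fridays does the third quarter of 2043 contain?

2043-07-01 is a Wednesday.
That's 92 days from start to end, counting both.
92 = 7 × 13 + 1, so there are 13 full weeks plus 1 extra day.
Each full week contributes one Friday: 13 so far.
The 1 extra day is Wed — none qualify.
Total: 13 + 0 = 13.

13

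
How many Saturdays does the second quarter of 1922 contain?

13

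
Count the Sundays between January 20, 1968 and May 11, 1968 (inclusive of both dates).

16

January 20, 1968 is a Saturday.
From January 20, 1968 to May 11, 1968 is 113 days inclusive.
113 = 7 × 16 + 1, so there are 16 full weeks plus 1 extra day.
Each full week contributes one Sunday: 16 so far.
The 1 extra day is Saturday — none qualify.
Total: 16 + 0 = 16.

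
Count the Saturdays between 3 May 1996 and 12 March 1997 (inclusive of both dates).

45 Saturdays

3 May 1996 is a Friday.
The range spans 314 days (inclusive of both endpoints).
314 = 7 × 44 + 6, so there are 44 full weeks plus 6 extra days.
Each full week contributes one Saturday: 44 so far.
The 6 extra days are Fri, Sat, Sun, Mon, Tue, Wed — 1 of them qualifies.
Total: 44 + 1 = 45.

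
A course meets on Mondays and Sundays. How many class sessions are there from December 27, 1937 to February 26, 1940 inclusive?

December 27, 1937 is a Monday.
The range spans 792 days (inclusive of both endpoints).
792 = 7 × 113 + 1, so there are 113 full weeks plus 1 extra day.
Each full week contributes 2 days from the set (Mon, Sun): 113 × 2 = 226.
The 1 extra day is Monday — 1 of them qualifies.
Total: 226 + 1 = 227.

227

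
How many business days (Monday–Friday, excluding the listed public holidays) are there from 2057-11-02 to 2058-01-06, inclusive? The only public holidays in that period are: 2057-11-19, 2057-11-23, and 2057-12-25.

43

2057-11-02 is a Friday.
The range spans 66 days (inclusive of both endpoints).
66 = 7 × 9 + 3, so there are 9 full weeks plus 3 extra days.
Each full week contributes 5 weekdays (Mon–Fri): 9 × 5 = 45.
The 3 extra days are Fri, Sat, Sun — 1 of them qualifies.
Total: 45 + 1 = 46.
Holidays: 2057-11-19 (Mon); 2057-11-23 (Fri); 2057-12-25 (Tue).
All 3 holidays fall on weekdays, so subtract 3.
Business days: 46 − 3 = 43.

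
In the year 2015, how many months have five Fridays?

4

A month has five Fridays exactly when Friday falls within its first (length − 28) days.
Jan: 31 days, starts Thu → 5 of Thu, Fri, Sat ✓
Feb: 28 days, starts Sun → 5 of (none)
Mar: 31 days, starts Sun → 5 of Sun, Mon, Tue
Apr: 30 days, starts Wed → 5 of Wed, Thu
May: 31 days, starts Fri → 5 of Fri, Sat, Sun ✓
Jun: 30 days, starts Mon → 5 of Mon, Tue
Jul: 31 days, starts Wed → 5 of Wed, Thu, Fri ✓
Aug: 31 days, starts Sat → 5 of Sat, Sun, Mon
Sep: 30 days, starts Tue → 5 of Tue, Wed
Oct: 31 days, starts Thu → 5 of Thu, Fri, Sat ✓
Nov: 30 days, starts Sun → 5 of Sun, Mon
Dec: 31 days, starts Tue → 5 of Tue, Wed, Thu
Months with five Fridays: Jan, May, Jul, Oct.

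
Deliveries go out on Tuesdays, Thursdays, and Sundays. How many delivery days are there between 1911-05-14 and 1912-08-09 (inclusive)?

195

1911-05-14 is a Sunday.
That's 454 days from start to end, counting both.
454 = 7 × 64 + 6, so there are 64 full weeks plus 6 extra days.
Each full week contributes 3 days from the set (Tue, Thu, Sun): 64 × 3 = 192.
The 6 extra days are Sun, Mon, Tue, Wed, Thu, Fri — 3 of them qualify.
Total: 192 + 3 = 195.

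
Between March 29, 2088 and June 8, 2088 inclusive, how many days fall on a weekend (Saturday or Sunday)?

20

March 29, 2088 is a Monday.
The range spans 72 days (inclusive of both endpoints).
72 = 7 × 10 + 2, so there are 10 full weeks plus 2 extra days.
Each full week contributes 2 weekend days (Sat, Sun): 10 × 2 = 20.
The 2 extra days are Monday, Tuesday — none qualify.
Total: 20 + 0 = 20.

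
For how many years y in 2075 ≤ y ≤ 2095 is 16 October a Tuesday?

2

Day of week of October 16 in each year:
2075: Wed, 2076: Fri, 2077: Sat, 2078: Sun, 2079: Mon, 2080: Wed, 2081: Thu, 2082: Fri, 2083: Sat, 2084: Mon, 2085: Tue ✓, 2086: Wed, 2087: Thu, 2088: Sat, 2089: Sun, 2090: Mon, 2091: Tue ✓, 2092: Thu, 2093: Fri, 2094: Sat, 2095: Sun
Tuesdays: 2085, 2091.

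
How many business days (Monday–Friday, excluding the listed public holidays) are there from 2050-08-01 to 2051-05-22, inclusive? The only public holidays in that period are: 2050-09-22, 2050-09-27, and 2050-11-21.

208

2050-08-01 is a Monday.
From 2050-08-01 to 2051-05-22 is 295 days inclusive.
295 = 7 × 42 + 1, so there are 42 full weeks plus 1 extra day.
Each full week contributes 5 weekdays (Mon–Fri): 42 × 5 = 210.
The 1 extra day is Monday — 1 of them qualifies.
Total: 210 + 1 = 211.
Holidays: 2050-09-22 (Thu); 2050-09-27 (Tue); 2050-11-21 (Mon).
All 3 holidays fall on weekdays, so subtract 3.
Business days: 211 − 3 = 208.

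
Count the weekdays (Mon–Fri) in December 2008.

23

1 December 2008 is a Monday.
That's 31 days from start to end, counting both.
31 = 7 × 4 + 3, so there are 4 full weeks plus 3 extra days.
Each full week contributes 5 weekdays (Mon–Fri): 4 × 5 = 20.
The 3 extra days are Mon, Tue, Wed — 3 of them qualify.
Total: 20 + 3 = 23.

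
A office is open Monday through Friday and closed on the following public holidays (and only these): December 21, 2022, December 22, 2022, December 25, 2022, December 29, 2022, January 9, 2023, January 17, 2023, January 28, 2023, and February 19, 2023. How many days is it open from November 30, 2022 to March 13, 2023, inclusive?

November 30, 2022 is a Wednesday.
From November 30, 2022 to March 13, 2023 is 104 days inclusive.
104 = 7 × 14 + 6, so there are 14 full weeks plus 6 extra days.
Each full week contributes 5 weekdays (Mon–Fri): 14 × 5 = 70.
The 6 extra days are Wed, Thu, Fri, Sat, Sun, Mon — 4 of them qualify.
Total: 70 + 4 = 74.
Holidays: December 21, 2022 (Wed); December 22, 2022 (Thu); December 25, 2022 (Sun); December 29, 2022 (Thu); January 9, 2023 (Mon); January 17, 2023 (Tue); January 28, 2023 (Sat); February 19, 2023 (Sun).
5 of the 8 holidays fall on weekdays; the rest are weekends and were already excluded.
Business days: 74 − 5 = 69.

69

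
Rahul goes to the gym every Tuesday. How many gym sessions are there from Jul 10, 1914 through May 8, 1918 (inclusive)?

Jul 10, 1914 is a Friday.
From Jul 10, 1914 to May 8, 1918 is 1399 days inclusive.
1399 = 7 × 199 + 6, so there are 199 full weeks plus 6 extra days.
Each full week contributes one Tuesday: 199 so far.
The 6 extra days are Fri, Sat, Sun, Mon, Tue, Wed — 1 of them qualifies.
Total: 199 + 1 = 200.

200 Tuesdays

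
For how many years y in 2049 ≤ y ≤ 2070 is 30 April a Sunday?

Day of week of April 30 in each year:
2049: Fri, 2050: Sat, 2051: Sun ✓, 2052: Tue, 2053: Wed, 2054: Thu, 2055: Fri, 2056: Sun ✓, 2057: Mon, 2058: Tue, 2059: Wed, 2060: Fri, 2061: Sat, 2062: Sun ✓, 2063: Mon, 2064: Wed, 2065: Thu, 2066: Fri, 2067: Sat, 2068: Mon, 2069: Tue, 2070: Wed
Sundays: 2051, 2056, 2062.

3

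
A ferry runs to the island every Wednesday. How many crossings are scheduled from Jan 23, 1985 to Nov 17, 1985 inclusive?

43 Wednesdays

Jan 23, 1985 is a Wednesday.
From Jan 23, 1985 to Nov 17, 1985 is 299 days inclusive.
299 = 7 × 42 + 5, so there are 42 full weeks plus 5 extra days.
Each full week contributes one Wednesday: 42 so far.
The 5 extra days are Wednesday, Thursday, Friday, Saturday, Sunday — 1 of them qualifies.
Total: 42 + 1 = 43.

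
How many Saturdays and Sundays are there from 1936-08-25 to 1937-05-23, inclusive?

1936-08-25 is a Tuesday.
From 1936-08-25 to 1937-05-23 is 272 days inclusive.
272 = 7 × 38 + 6, so there are 38 full weeks plus 6 extra days.
Each full week contributes 2 weekend days (Sat, Sun): 38 × 2 = 76.
The 6 extra days are Tue, Wed, Thu, Fri, Sat, Sun — 2 of them qualify.
Total: 76 + 2 = 78.

78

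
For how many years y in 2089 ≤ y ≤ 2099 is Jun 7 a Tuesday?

2

Day of week of June 7 in each year:
2089: Tue ✓, 2090: Wed, 2091: Thu, 2092: Sat, 2093: Sun, 2094: Mon, 2095: Tue ✓, 2096: Thu, 2097: Fri, 2098: Sat, 2099: Sun
Tuesdays: 2089, 2095.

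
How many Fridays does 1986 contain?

1 January 1986 is a Wednesday.
That's 365 days from start to end, counting both.
365 = 7 × 52 + 1, so there are 52 full weeks plus 1 extra day.
Each full week contributes one Friday: 52 so far.
The 1 extra day is Wed — none qualify.
Total: 52 + 0 = 52.

52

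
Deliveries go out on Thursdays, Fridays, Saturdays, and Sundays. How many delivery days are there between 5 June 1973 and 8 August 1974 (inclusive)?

245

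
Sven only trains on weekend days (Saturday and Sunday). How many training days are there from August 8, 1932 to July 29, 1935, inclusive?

310

August 8, 1932 is a Monday.
That's 1086 days from start to end, counting both.
1086 = 7 × 155 + 1, so there are 155 full weeks plus 1 extra day.
Each full week contributes 2 weekend days (Sat, Sun): 155 × 2 = 310.
The 1 extra day is Mon — none qualify.
Total: 310 + 0 = 310.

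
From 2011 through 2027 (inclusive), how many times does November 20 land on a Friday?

Day of week of November 20 in each year:
2011: Sun, 2012: Tue, 2013: Wed, 2014: Thu, 2015: Fri ✓, 2016: Sun, 2017: Mon, 2018: Tue, 2019: Wed, 2020: Fri ✓, 2021: Sat, 2022: Sun, 2023: Mon, 2024: Wed, 2025: Thu, 2026: Fri ✓, 2027: Sat
Fridays: 2015, 2020, 2026.

3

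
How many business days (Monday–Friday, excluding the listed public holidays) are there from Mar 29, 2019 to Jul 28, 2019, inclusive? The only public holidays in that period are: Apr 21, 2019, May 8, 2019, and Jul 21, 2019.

85

Mar 29, 2019 is a Friday.
The range spans 122 days (inclusive of both endpoints).
122 = 7 × 17 + 3, so there are 17 full weeks plus 3 extra days.
Each full week contributes 5 weekdays (Mon–Fri): 17 × 5 = 85.
The 3 extra days are Fri, Sat, Sun — 1 of them qualifies.
Total: 85 + 1 = 86.
Holidays: Apr 21, 2019 (Sun); May 8, 2019 (Wed); Jul 21, 2019 (Sun).
1 of the 3 holidays fall on weekdays; the rest are weekends and were already excluded.
Business days: 86 − 1 = 85.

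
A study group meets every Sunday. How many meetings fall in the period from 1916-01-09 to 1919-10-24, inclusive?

1916-01-09 is a Sunday.
That's 1385 days from start to end, counting both.
1385 = 7 × 197 + 6, so there are 197 full weeks plus 6 extra days.
Each full week contributes one Sunday: 197 so far.
The 6 extra days are Sunday, Monday, Tuesday, Wednesday, Thursday, Friday — 1 of them qualifies.
Total: 197 + 1 = 198.

198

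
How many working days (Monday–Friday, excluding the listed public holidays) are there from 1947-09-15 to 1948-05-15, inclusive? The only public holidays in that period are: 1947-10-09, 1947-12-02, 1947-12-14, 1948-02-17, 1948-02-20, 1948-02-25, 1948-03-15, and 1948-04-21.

168 working days

1947-09-15 is a Monday.
That's 244 days from start to end, counting both.
244 = 7 × 34 + 6, so there are 34 full weeks plus 6 extra days.
Each full week contributes 5 weekdays (Mon–Fri): 34 × 5 = 170.
The 6 extra days are Monday, Tuesday, Wednesday, Thursday, Friday, Saturday — 5 of them qualify.
Total: 170 + 5 = 175.
Holidays: 1947-10-09 (Thu); 1947-12-02 (Tue); 1947-12-14 (Sun); 1948-02-17 (Tue); 1948-02-20 (Fri); 1948-02-25 (Wed); 1948-03-15 (Mon); 1948-04-21 (Wed).
7 of the 8 holidays fall on weekdays; the rest are weekends and were already excluded.
Business days: 175 − 7 = 168.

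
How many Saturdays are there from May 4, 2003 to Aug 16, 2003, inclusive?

May 4, 2003 is a Sunday.
The range spans 105 days (inclusive of both endpoints).
105 = 7 × 15, so the span is exactly 15 full weeks.
Each full week contributes one Saturday: 15 so far.

15 Saturdays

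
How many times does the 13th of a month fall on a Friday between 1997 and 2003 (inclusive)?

Friday-the-13ths by year:
1997: Jun
1998: Feb, Mar, Nov
1999: Aug
2000: Oct
2001: Apr, Jul
2002: Sep, Dec
2003: Jun

11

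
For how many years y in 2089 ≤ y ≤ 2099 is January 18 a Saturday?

Day of week of January 18 in each year:
2089: Tue, 2090: Wed, 2091: Thu, 2092: Fri, 2093: Sun, 2094: Mon, 2095: Tue, 2096: Wed, 2097: Fri, 2098: Sat ✓, 2099: Sun
Saturdays: 2098.

1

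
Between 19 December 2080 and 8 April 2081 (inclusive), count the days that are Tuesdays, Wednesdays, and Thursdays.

19 December 2080 is a Thursday.
From 19 December 2080 to 8 April 2081 is 111 days inclusive.
111 = 7 × 15 + 6, so there are 15 full weeks plus 6 extra days.
Each full week contributes 3 days from the set (Tue, Wed, Thu): 15 × 3 = 45.
The 6 extra days are Thursday, Friday, Saturday, Sunday, Monday, Tuesday — 2 of them qualify.
Total: 45 + 2 = 47.

47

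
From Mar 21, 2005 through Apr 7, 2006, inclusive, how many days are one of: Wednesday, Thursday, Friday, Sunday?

Mar 21, 2005 is a Monday.
From Mar 21, 2005 to Apr 7, 2006 is 383 days inclusive.
383 = 7 × 54 + 5, so there are 54 full weeks plus 5 extra days.
Each full week contributes 4 days from the set (Wed, Thu, Fri, Sun): 54 × 4 = 216.
The 5 extra days are Mon, Tue, Wed, Thu, Fri — 3 of them qualify.
Total: 216 + 3 = 219.

219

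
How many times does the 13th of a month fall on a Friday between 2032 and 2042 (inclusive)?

Friday-the-13ths by year:
2032: Feb, Aug
2033: May
2034: Jan, Oct
2035: Apr, Jul
2036: Jun
2037: Feb, Mar, Nov
2038: Aug
2039: May
2040: Jan, Apr, Jul
2041: Sep, Dec
2042: Jun

19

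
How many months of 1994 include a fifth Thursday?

4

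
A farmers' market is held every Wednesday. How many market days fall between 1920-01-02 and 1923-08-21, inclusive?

1920-01-02 is a Friday.
That's 1328 days from start to end, counting both.
1328 = 7 × 189 + 5, so there are 189 full weeks plus 5 extra days.
Each full week contributes one Wednesday: 189 so far.
The 5 extra days are Friday, Saturday, Sunday, Monday, Tuesday — none qualify.
Total: 189 + 0 = 189.

189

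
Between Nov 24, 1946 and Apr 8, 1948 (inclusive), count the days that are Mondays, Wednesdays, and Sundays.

Nov 24, 1946 is a Sunday.
The range spans 502 days (inclusive of both endpoints).
502 = 7 × 71 + 5, so there are 71 full weeks plus 5 extra days.
Each full week contributes 3 days from the set (Mon, Wed, Sun): 71 × 3 = 213.
The 5 extra days are Sunday, Monday, Tuesday, Wednesday, Thursday — 3 of them qualify.
Total: 213 + 3 = 216.

216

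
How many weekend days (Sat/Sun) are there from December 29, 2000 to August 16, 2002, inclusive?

December 29, 2000 is a Friday.
The range spans 596 days (inclusive of both endpoints).
596 = 7 × 85 + 1, so there are 85 full weeks plus 1 extra day.
Each full week contributes 2 weekend days (Sat, Sun): 85 × 2 = 170.
The 1 extra day is Friday — none qualify.
Total: 170 + 0 = 170.

170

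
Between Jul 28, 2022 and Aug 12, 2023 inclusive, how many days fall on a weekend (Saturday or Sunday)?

109

Jul 28, 2022 is a Thursday.
From Jul 28, 2022 to Aug 12, 2023 is 381 days inclusive.
381 = 7 × 54 + 3, so there are 54 full weeks plus 3 extra days.
Each full week contributes 2 weekend days (Sat, Sun): 54 × 2 = 108.
The 3 extra days are Thu, Fri, Sat — 1 of them qualifies.
Total: 108 + 1 = 109.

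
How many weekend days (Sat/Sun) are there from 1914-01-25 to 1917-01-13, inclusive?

1914-01-25 is a Sunday.
That's 1085 days from start to end, counting both.
1085 = 7 × 155, so the span is exactly 155 full weeks.
Each full week contributes 2 weekend days (Sat, Sun): 155 × 2 = 310.

310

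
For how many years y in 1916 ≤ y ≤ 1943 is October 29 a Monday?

4

Day of week of October 29 in each year:
1916: Sun, 1917: Mon ✓, 1918: Tue, 1919: Wed, 1920: Fri, 1921: Sat, 1922: Sun, 1923: Mon ✓, 1924: Wed, 1925: Thu, 1926: Fri, 1927: Sat, 1928: Mon ✓, 1929: Tue, 1930: Wed, 1931: Thu, 1932: Sat, 1933: Sun, 1934: Mon ✓, 1935: Tue, 1936: Thu, 1937: Fri, 1938: Sat, 1939: Sun, 1940: Tue, 1941: Wed, 1942: Thu, 1943: Fri
Mondays: 1917, 1923, 1928, 1934.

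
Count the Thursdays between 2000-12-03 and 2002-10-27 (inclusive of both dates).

99 Thursdays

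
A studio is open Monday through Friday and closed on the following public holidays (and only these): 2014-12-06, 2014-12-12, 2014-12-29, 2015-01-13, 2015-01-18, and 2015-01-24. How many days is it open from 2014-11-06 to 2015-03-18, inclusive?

92 business days

2014-11-06 is a Thursday.
From 2014-11-06 to 2015-03-18 is 133 days inclusive.
133 = 7 × 19, so the span is exactly 19 full weeks.
Each full week contributes 5 weekdays (Mon–Fri): 19 × 5 = 95.
Total: 95.
Holidays: 2014-12-06 (Sat); 2014-12-12 (Fri); 2014-12-29 (Mon); 2015-01-13 (Tue); 2015-01-18 (Sun); 2015-01-24 (Sat).
3 of the 6 holidays fall on weekdays; the rest are weekends and were already excluded.
Business days: 95 − 3 = 92.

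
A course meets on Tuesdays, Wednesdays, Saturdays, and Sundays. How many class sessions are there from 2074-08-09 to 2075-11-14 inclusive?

264

2074-08-09 is a Thursday.
That's 463 days from start to end, counting both.
463 = 7 × 66 + 1, so there are 66 full weeks plus 1 extra day.
Each full week contributes 4 days from the set (Tue, Wed, Sat, Sun): 66 × 4 = 264.
The 1 extra day is Thu — none qualify.
Total: 264 + 0 = 264.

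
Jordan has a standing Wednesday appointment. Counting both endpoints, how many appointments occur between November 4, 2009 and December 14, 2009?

6

November 4, 2009 is a Wednesday.
From November 4, 2009 to December 14, 2009 is 41 days inclusive.
41 = 7 × 5 + 6, so there are 5 full weeks plus 6 extra days.
Each full week contributes one Wednesday: 5 so far.
The 6 extra days are Wed, Thu, Fri, Sat, Sun, Mon — 1 of them qualifies.
Total: 5 + 1 = 6.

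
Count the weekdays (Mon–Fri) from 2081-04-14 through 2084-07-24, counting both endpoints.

2081-04-14 is a Monday.
That's 1198 days from start to end, counting both.
1198 = 7 × 171 + 1, so there are 171 full weeks plus 1 extra day.
Each full week contributes 5 weekdays (Mon–Fri): 171 × 5 = 855.
The 1 extra day is Monday — 1 of them qualifies.
Total: 855 + 1 = 856.

856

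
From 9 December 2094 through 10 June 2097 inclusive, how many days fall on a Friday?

131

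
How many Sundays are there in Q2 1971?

13

1971-04-01 is a Thursday.
That's 91 days from start to end, counting both.
91 = 7 × 13, so the span is exactly 13 full weeks.
Each full week contributes one Sunday: 13 so far.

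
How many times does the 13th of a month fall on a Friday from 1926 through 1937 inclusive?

Friday-the-13ths by year:
1926: Aug
1927: May
1928: Jan, Apr, Jul
1929: Sep, Dec
1930: Jun
1931: Feb, Mar, Nov
1932: May
1933: Jan, Oct
1934: Apr, Jul
1935: Sep, Dec
1936: Mar, Nov
1937: Aug

21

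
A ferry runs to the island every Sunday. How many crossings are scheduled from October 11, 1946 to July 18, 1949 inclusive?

145

October 11, 1946 is a Friday.
From October 11, 1946 to July 18, 1949 is 1012 days inclusive.
1012 = 7 × 144 + 4, so there are 144 full weeks plus 4 extra days.
Each full week contributes one Sunday: 144 so far.
The 4 extra days are Fri, Sat, Sun, Mon — 1 of them qualifies.
Total: 144 + 1 = 145.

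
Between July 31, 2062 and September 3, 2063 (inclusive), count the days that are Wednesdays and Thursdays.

114

July 31, 2062 is a Monday.
From July 31, 2062 to September 3, 2063 is 400 days inclusive.
400 = 7 × 57 + 1, so there are 57 full weeks plus 1 extra day.
Each full week contributes 2 days from the set (Wed, Thu): 57 × 2 = 114.
The 1 extra day is Monday — none qualify.
Total: 114 + 0 = 114.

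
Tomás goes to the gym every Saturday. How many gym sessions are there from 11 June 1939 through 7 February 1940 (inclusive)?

11 June 1939 is a Sunday.
From 11 June 1939 to 7 February 1940 is 242 days inclusive.
242 = 7 × 34 + 4, so there are 34 full weeks plus 4 extra days.
Each full week contributes one Saturday: 34 so far.
The 4 extra days are Sun, Mon, Tue, Wed — none qualify.
Total: 34 + 0 = 34.

34 Saturdays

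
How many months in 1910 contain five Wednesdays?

4

A month has five Wednesdays exactly when Wednesday falls within its first (length − 28) days.
Jan: 31 days, starts Sat → 5 of Sat, Sun, Mon
Feb: 28 days, starts Tue → 5 of (none)
Mar: 31 days, starts Tue → 5 of Tue, Wed, Thu ✓
Apr: 30 days, starts Fri → 5 of Fri, Sat
May: 31 days, starts Sun → 5 of Sun, Mon, Tue
Jun: 30 days, starts Wed → 5 of Wed, Thu ✓
Jul: 31 days, starts Fri → 5 of Fri, Sat, Sun
Aug: 31 days, starts Mon → 5 of Mon, Tue, Wed ✓
Sep: 30 days, starts Thu → 5 of Thu, Fri
Oct: 31 days, starts Sat → 5 of Sat, Sun, Mon
Nov: 30 days, starts Tue → 5 of Tue, Wed ✓
Dec: 31 days, starts Thu → 5 of Thu, Fri, Sat
Months with five Wednesdays: Mar, Jun, Aug, Nov.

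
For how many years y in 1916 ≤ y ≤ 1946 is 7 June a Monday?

Day of week of June 7 in each year:
1916: Wed, 1917: Thu, 1918: Fri, 1919: Sat, 1920: Mon ✓, 1921: Tue, 1922: Wed, 1923: Thu, 1924: Sat, 1925: Sun, 1926: Mon ✓, 1927: Tue, 1928: Thu, 1929: Fri, 1930: Sat, 1931: Sun, 1932: Tue, 1933: Wed, 1934: Thu, 1935: Fri, 1936: Sun, 1937: Mon ✓, 1938: Tue, 1939: Wed, 1940: Fri, 1941: Sat, 1942: Sun, 1943: Mon ✓, 1944: Wed, 1945: Thu, 1946: Fri
Mondays: 1920, 1926, 1937, 1943.

4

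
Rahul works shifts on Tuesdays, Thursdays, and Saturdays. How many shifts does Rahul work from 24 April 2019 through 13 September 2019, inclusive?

61

24 April 2019 is a Wednesday.
The range spans 143 days (inclusive of both endpoints).
143 = 7 × 20 + 3, so there are 20 full weeks plus 3 extra days.
Each full week contributes 3 days from the set (Tue, Thu, Sat): 20 × 3 = 60.
The 3 extra days are Wednesday, Thursday, Friday — 1 of them qualifies.
Total: 60 + 1 = 61.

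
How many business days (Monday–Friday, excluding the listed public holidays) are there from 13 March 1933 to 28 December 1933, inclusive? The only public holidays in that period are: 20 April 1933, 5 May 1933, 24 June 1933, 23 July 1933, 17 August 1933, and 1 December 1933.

13 March 1933 is a Monday.
That's 291 days from start to end, counting both.
291 = 7 × 41 + 4, so there are 41 full weeks plus 4 extra days.
Each full week contributes 5 weekdays (Mon–Fri): 41 × 5 = 205.
The 4 extra days are Mon, Tue, Wed, Thu — 4 of them qualify.
Total: 205 + 4 = 209.
Holidays: 20 April 1933 (Thu); 5 May 1933 (Fri); 24 June 1933 (Sat); 23 July 1933 (Sun); 17 August 1933 (Thu); 1 December 1933 (Fri).
4 of the 6 holidays fall on weekdays; the rest are weekends and were already excluded.
Business days: 209 − 4 = 205.

205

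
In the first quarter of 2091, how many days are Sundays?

1 January 2091 is a Monday.
That's 90 days from start to end, counting both.
90 = 7 × 12 + 6, so there are 12 full weeks plus 6 extra days.
Each full week contributes one Sunday: 12 so far.
The 6 extra days are Monday, Tuesday, Wednesday, Thursday, Friday, Saturday — none qualify.
Total: 12 + 0 = 12.

12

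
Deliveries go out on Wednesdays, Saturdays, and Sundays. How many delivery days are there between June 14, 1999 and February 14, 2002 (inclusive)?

June 14, 1999 is a Monday.
From June 14, 1999 to February 14, 2002 is 977 days inclusive.
977 = 7 × 139 + 4, so there are 139 full weeks plus 4 extra days.
Each full week contributes 3 days from the set (Wed, Sat, Sun): 139 × 3 = 417.
The 4 extra days are Monday, Tuesday, Wednesday, Thursday — 1 of them qualifies.
Total: 417 + 1 = 418.

418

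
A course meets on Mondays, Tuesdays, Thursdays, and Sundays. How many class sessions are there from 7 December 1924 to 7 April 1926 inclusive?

7 December 1924 is a Sunday.
That's 487 days from start to end, counting both.
487 = 7 × 69 + 4, so there are 69 full weeks plus 4 extra days.
Each full week contributes 4 days from the set (Mon, Tue, Thu, Sun): 69 × 4 = 276.
The 4 extra days are Sun, Mon, Tue, Wed — 3 of them qualify.
Total: 276 + 3 = 279.

279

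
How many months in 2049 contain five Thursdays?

4

A month has five Thursdays exactly when Thursday falls within its first (length − 28) days.
Jan: 31 days, starts Fri → 5 of Fri, Sat, Sun
Feb: 28 days, starts Mon → 5 of (none)
Mar: 31 days, starts Mon → 5 of Mon, Tue, Wed
Apr: 30 days, starts Thu → 5 of Thu, Fri ✓
May: 31 days, starts Sat → 5 of Sat, Sun, Mon
Jun: 30 days, starts Tue → 5 of Tue, Wed
Jul: 31 days, starts Thu → 5 of Thu, Fri, Sat ✓
Aug: 31 days, starts Sun → 5 of Sun, Mon, Tue
Sep: 30 days, starts Wed → 5 of Wed, Thu ✓
Oct: 31 days, starts Fri → 5 of Fri, Sat, Sun
Nov: 30 days, starts Mon → 5 of Mon, Tue
Dec: 31 days, starts Wed → 5 of Wed, Thu, Fri ✓
Months with five Thursdays: Apr, Jul, Sep, Dec.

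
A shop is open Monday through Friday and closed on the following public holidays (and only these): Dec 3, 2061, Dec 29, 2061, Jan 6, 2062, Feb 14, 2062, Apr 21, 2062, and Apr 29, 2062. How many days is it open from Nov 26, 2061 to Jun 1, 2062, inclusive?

Nov 26, 2061 is a Saturday.
The range spans 188 days (inclusive of both endpoints).
188 = 7 × 26 + 6, so there are 26 full weeks plus 6 extra days.
Each full week contributes 5 weekdays (Mon–Fri): 26 × 5 = 130.
The 6 extra days are Saturday, Sunday, Monday, Tuesday, Wednesday, Thursday — 4 of them qualify.
Total: 130 + 4 = 134.
Holidays: Dec 3, 2061 (Sat); Dec 29, 2061 (Thu); Jan 6, 2062 (Fri); Feb 14, 2062 (Tue); Apr 21, 2062 (Fri); Apr 29, 2062 (Sat).
4 of the 6 holidays fall on weekdays; the rest are weekends and were already excluded.
Business days: 134 − 4 = 130.

130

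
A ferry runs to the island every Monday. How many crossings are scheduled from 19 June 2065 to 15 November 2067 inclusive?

19 June 2065 is a Friday.
The range spans 880 days (inclusive of both endpoints).
880 = 7 × 125 + 5, so there are 125 full weeks plus 5 extra days.
Each full week contributes one Monday: 125 so far.
The 5 extra days are Friday, Saturday, Sunday, Monday, Tuesday — 1 of them qualifies.
Total: 125 + 1 = 126.

126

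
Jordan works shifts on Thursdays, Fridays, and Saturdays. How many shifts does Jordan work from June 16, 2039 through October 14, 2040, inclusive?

June 16, 2039 is a Thursday.
From June 16, 2039 to October 14, 2040 is 487 days inclusive.
487 = 7 × 69 + 4, so there are 69 full weeks plus 4 extra days.
Each full week contributes 3 days from the set (Thu, Fri, Sat): 69 × 3 = 207.
The 4 extra days are Thursday, Friday, Saturday, Sunday — 3 of them qualify.
Total: 207 + 3 = 210.

210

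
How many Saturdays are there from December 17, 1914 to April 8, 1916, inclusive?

69

December 17, 1914 is a Thursday.
The range spans 479 days (inclusive of both endpoints).
479 = 7 × 68 + 3, so there are 68 full weeks plus 3 extra days.
Each full week contributes one Saturday: 68 so far.
The 3 extra days are Thu, Fri, Sat — 1 of them qualifies.
Total: 68 + 1 = 69.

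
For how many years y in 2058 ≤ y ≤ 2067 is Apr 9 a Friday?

2

Day of week of April 9 in each year:
2058: Tue, 2059: Wed, 2060: Fri ✓, 2061: Sat, 2062: Sun, 2063: Mon, 2064: Wed, 2065: Thu, 2066: Fri ✓, 2067: Sat
Fridays: 2060, 2066.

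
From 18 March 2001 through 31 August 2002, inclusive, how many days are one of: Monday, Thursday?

18 March 2001 is a Sunday.
From 18 March 2001 to 31 August 2002 is 532 days inclusive.
532 = 7 × 76, so the span is exactly 76 full weeks.
Each full week contributes 2 days from the set (Mon, Thu): 76 × 2 = 152.
Total: 152.

152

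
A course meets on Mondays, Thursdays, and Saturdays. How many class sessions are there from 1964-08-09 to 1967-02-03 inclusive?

1964-08-09 is a Sunday.
That's 909 days from start to end, counting both.
909 = 7 × 129 + 6, so there are 129 full weeks plus 6 extra days.
Each full week contributes 3 days from the set (Mon, Thu, Sat): 129 × 3 = 387.
The 6 extra days are Sunday, Monday, Tuesday, Wednesday, Thursday, Friday — 2 of them qualify.
Total: 387 + 2 = 389.

389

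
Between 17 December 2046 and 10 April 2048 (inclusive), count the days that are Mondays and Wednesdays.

138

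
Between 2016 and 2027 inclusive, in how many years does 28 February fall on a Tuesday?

2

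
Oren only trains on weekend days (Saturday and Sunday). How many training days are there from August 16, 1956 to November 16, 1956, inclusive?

August 16, 1956 is a Thursday.
The range spans 93 days (inclusive of both endpoints).
93 = 7 × 13 + 2, so there are 13 full weeks plus 2 extra days.
Each full week contributes 2 weekend days (Sat, Sun): 13 × 2 = 26.
The 2 extra days are Thursday, Friday — none qualify.
Total: 26 + 0 = 26.

26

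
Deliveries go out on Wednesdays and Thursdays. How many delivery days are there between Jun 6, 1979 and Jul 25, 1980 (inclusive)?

Jun 6, 1979 is a Wednesday.
From Jun 6, 1979 to Jul 25, 1980 is 416 days inclusive.
416 = 7 × 59 + 3, so there are 59 full weeks plus 3 extra days.
Each full week contributes 2 days from the set (Wed, Thu): 59 × 2 = 118.
The 3 extra days are Wed, Thu, Fri — 2 of them qualify.
Total: 118 + 2 = 120.

120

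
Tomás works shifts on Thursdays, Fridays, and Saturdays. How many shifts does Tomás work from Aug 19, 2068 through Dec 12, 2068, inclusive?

Aug 19, 2068 is a Sunday.
That's 116 days from start to end, counting both.
116 = 7 × 16 + 4, so there are 16 full weeks plus 4 extra days.
Each full week contributes 3 days from the set (Thu, Fri, Sat): 16 × 3 = 48.
The 4 extra days are Sunday, Monday, Tuesday, Wednesday — none qualify.
Total: 48 + 0 = 48.

48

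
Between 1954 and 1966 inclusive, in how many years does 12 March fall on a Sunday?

1

Day of week of March 12 in each year:
1954: Fri, 1955: Sat, 1956: Mon, 1957: Tue, 1958: Wed, 1959: Thu, 1960: Sat, 1961: Sun ✓, 1962: Mon, 1963: Tue, 1964: Thu, 1965: Fri, 1966: Sat
Sundays: 1961.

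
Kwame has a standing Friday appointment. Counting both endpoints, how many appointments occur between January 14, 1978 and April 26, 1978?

January 14, 1978 is a Saturday.
The range spans 103 days (inclusive of both endpoints).
103 = 7 × 14 + 5, so there are 14 full weeks plus 5 extra days.
Each full week contributes one Friday: 14 so far.
The 5 extra days are Saturday, Sunday, Monday, Tuesday, Wednesday — none qualify.
Total: 14 + 0 = 14.

14 Fridays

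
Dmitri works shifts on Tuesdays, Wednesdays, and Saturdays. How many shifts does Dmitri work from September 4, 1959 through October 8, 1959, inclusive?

September 4, 1959 is a Friday.
The range spans 35 days (inclusive of both endpoints).
35 = 7 × 5, so the span is exactly 5 full weeks.
Each full week contributes 3 days from the set (Tue, Wed, Sat): 5 × 3 = 15.

15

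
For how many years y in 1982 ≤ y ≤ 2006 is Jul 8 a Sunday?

Day of week of July 8 in each year:
1982: Thu, 1983: Fri, 1984: Sun ✓, 1985: Mon, 1986: Tue, 1987: Wed, 1988: Fri, 1989: Sat, 1990: Sun ✓, 1991: Mon, 1992: Wed, 1993: Thu, 1994: Fri, 1995: Sat, 1996: Mon, 1997: Tue, 1998: Wed, 1999: Thu, 2000: Sat, 2001: Sun ✓, 2002: Mon, 2003: Tue, 2004: Thu, 2005: Fri, 2006: Sat
Sundays: 1984, 1990, 2001.

3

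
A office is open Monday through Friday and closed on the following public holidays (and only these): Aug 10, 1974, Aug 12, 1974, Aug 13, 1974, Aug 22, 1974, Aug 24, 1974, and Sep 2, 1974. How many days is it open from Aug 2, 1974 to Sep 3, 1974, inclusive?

19

Aug 2, 1974 is a Friday.
That's 33 days from start to end, counting both.
33 = 7 × 4 + 5, so there are 4 full weeks plus 5 extra days.
Each full week contributes 5 weekdays (Mon–Fri): 4 × 5 = 20.
The 5 extra days are Fri, Sat, Sun, Mon, Tue — 3 of them qualify.
Total: 20 + 3 = 23.
Holidays: Aug 10, 1974 (Sat); Aug 12, 1974 (Mon); Aug 13, 1974 (Tue); Aug 22, 1974 (Thu); Aug 24, 1974 (Sat); Sep 2, 1974 (Mon).
4 of the 6 holidays fall on weekdays; the rest are weekends and were already excluded.
Business days: 23 − 4 = 19.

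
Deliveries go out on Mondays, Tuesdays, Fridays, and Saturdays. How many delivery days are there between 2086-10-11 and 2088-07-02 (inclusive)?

2086-10-11 is a Friday.
The range spans 631 days (inclusive of both endpoints).
631 = 7 × 90 + 1, so there are 90 full weeks plus 1 extra day.
Each full week contributes 4 days from the set (Mon, Tue, Fri, Sat): 90 × 4 = 360.
The 1 extra day is Fri — 1 of them qualifies.
Total: 360 + 1 = 361.

361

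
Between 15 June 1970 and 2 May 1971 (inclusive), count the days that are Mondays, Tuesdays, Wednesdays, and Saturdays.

15 June 1970 is a Monday.
The range spans 322 days (inclusive of both endpoints).
322 = 7 × 46, so the span is exactly 46 full weeks.
Each full week contributes 4 days from the set (Mon, Tue, Wed, Sat): 46 × 4 = 184.

184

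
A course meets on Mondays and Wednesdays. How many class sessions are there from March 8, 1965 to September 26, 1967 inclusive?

March 8, 1965 is a Monday.
That's 933 days from start to end, counting both.
933 = 7 × 133 + 2, so there are 133 full weeks plus 2 extra days.
Each full week contributes 2 days from the set (Mon, Wed): 133 × 2 = 266.
The 2 extra days are Monday, Tuesday — 1 of them qualifies.
Total: 266 + 1 = 267.

267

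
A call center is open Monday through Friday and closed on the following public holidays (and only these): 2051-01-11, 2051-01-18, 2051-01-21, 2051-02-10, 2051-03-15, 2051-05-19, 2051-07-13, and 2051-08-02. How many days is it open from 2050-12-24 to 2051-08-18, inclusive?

2050-12-24 is a Saturday.
That's 238 days from start to end, counting both.
238 = 7 × 34, so the span is exactly 34 full weeks.
Each full week contributes 5 weekdays (Mon–Fri): 34 × 5 = 170.
Holidays: 2051-01-11 (Wed); 2051-01-18 (Wed); 2051-01-21 (Sat); 2051-02-10 (Fri); 2051-03-15 (Wed); 2051-05-19 (Fri); 2051-07-13 (Thu); 2051-08-02 (Wed).
7 of the 8 holidays fall on weekdays; the rest are weekends and were already excluded.
Business days: 170 − 7 = 163.

163 business days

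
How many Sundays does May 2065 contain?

5

1 May 2065 is a Friday.
That's 31 days from start to end, counting both.
31 = 7 × 4 + 3, so there are 4 full weeks plus 3 extra days.
Each full week contributes one Sunday: 4 so far.
The 3 extra days are Friday, Saturday, Sunday — 1 of them qualifies.
Total: 4 + 1 = 5.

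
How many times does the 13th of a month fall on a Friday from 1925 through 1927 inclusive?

5

Friday-the-13ths by year:
1925: Feb, Mar, Nov
1926: Aug
1927: May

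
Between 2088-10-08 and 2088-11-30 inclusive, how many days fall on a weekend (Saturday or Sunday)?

16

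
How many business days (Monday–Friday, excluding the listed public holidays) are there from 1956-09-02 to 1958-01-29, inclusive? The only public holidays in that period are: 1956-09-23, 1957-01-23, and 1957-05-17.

1956-09-02 is a Sunday.
That's 515 days from start to end, counting both.
515 = 7 × 73 + 4, so there are 73 full weeks plus 4 extra days.
Each full week contributes 5 weekdays (Mon–Fri): 73 × 5 = 365.
The 4 extra days are Sunday, Monday, Tuesday, Wednesday — 3 of them qualify.
Total: 365 + 3 = 368.
Holidays: 1956-09-23 (Sun); 1957-01-23 (Wed); 1957-05-17 (Fri).
2 of the 3 holidays fall on weekdays; the rest are weekends and were already excluded.
Business days: 368 − 2 = 366.

366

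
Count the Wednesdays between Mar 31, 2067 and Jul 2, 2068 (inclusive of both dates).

65

Mar 31, 2067 is a Thursday.
That's 460 days from start to end, counting both.
460 = 7 × 65 + 5, so there are 65 full weeks plus 5 extra days.
Each full week contributes one Wednesday: 65 so far.
The 5 extra days are Thu, Fri, Sat, Sun, Mon — none qualify.
Total: 65 + 0 = 65.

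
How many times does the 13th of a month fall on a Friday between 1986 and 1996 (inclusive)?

19

Friday-the-13ths by year:
1986: Jun
1987: Feb, Mar, Nov
1988: May
1989: Jan, Oct
1990: Apr, Jul
1991: Sep, Dec
1992: Mar, Nov
1993: Aug
1994: May
1995: Jan, Oct
1996: Sep, Dec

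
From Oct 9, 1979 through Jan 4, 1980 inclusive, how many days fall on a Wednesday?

Oct 9, 1979 is a Tuesday.
That's 88 days from start to end, counting both.
88 = 7 × 12 + 4, so there are 12 full weeks plus 4 extra days.
Each full week contributes one Wednesday: 12 so far.
The 4 extra days are Tuesday, Wednesday, Thursday, Friday — 1 of them qualifies.
Total: 12 + 1 = 13.

13 Wednesdays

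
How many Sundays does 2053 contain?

52

1 January 2053 is a Wednesday.
The range spans 365 days (inclusive of both endpoints).
365 = 7 × 52 + 1, so there are 52 full weeks plus 1 extra day.
Each full week contributes one Sunday: 52 so far.
The 1 extra day is Wednesday — none qualify.
Total: 52 + 0 = 52.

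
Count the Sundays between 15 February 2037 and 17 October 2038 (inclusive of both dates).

15 February 2037 is a Sunday.
That's 610 days from start to end, counting both.
610 = 7 × 87 + 1, so there are 87 full weeks plus 1 extra day.
Each full week contributes one Sunday: 87 so far.
The 1 extra day is Sunday — 1 of them qualifies.
Total: 87 + 1 = 88.

88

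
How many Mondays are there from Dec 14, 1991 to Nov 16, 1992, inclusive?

Dec 14, 1991 is a Saturday.
The range spans 339 days (inclusive of both endpoints).
339 = 7 × 48 + 3, so there are 48 full weeks plus 3 extra days.
Each full week contributes one Monday: 48 so far.
The 3 extra days are Saturday, Sunday, Monday — 1 of them qualifies.
Total: 48 + 1 = 49.

49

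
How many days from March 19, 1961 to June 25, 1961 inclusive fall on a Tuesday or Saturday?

28

March 19, 1961 is a Sunday.
That's 99 days from start to end, counting both.
99 = 7 × 14 + 1, so there are 14 full weeks plus 1 extra day.
Each full week contributes 2 days from the set (Tue, Sat): 14 × 2 = 28.
The 1 extra day is Sunday — none qualify.
Total: 28 + 0 = 28.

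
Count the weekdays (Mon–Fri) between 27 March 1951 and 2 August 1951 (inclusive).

93 weekdays

27 March 1951 is a Tuesday.
From 27 March 1951 to 2 August 1951 is 129 days inclusive.
129 = 7 × 18 + 3, so there are 18 full weeks plus 3 extra days.
Each full week contributes 5 weekdays (Mon–Fri): 18 × 5 = 90.
The 3 extra days are Tuesday, Wednesday, Thursday — 3 of them qualify.
Total: 90 + 3 = 93.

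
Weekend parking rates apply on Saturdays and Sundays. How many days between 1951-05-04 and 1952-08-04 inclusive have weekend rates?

1951-05-04 is a Friday.
From 1951-05-04 to 1952-08-04 is 459 days inclusive.
459 = 7 × 65 + 4, so there are 65 full weeks plus 4 extra days.
Each full week contributes 2 weekend days (Sat, Sun): 65 × 2 = 130.
The 4 extra days are Fri, Sat, Sun, Mon — 2 of them qualify.
Total: 130 + 2 = 132.

132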